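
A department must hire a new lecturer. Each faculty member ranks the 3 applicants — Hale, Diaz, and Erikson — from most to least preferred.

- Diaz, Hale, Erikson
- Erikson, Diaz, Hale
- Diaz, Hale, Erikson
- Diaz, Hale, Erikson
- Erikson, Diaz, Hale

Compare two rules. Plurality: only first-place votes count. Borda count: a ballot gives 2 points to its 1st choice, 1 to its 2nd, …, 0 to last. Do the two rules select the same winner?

Yes

Plurality first-place counts: Hale 0, Diaz 3, Erikson 2 → Diaz.
Borda totals: Hale 3, Diaz 8, Erikson 4 → Diaz.
The two rules agree on Diaz.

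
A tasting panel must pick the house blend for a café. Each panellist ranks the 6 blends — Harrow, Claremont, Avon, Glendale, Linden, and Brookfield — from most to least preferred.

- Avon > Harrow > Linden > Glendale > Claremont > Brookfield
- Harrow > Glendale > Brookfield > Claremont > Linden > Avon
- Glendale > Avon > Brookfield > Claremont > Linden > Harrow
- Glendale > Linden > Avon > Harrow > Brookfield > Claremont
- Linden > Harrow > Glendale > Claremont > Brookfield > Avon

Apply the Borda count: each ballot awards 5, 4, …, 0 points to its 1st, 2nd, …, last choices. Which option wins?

Glendale

Borda scores:
  Harrow: 4 + 5 + 0 + 2 + 4 = 15
  Claremont: 1 + 2 + 2 + 0 + 2 = 7
  Avon: 5 + 0 + 4 + 3 + 0 = 12
  Glendale: 2 + 4 + 5 + 5 + 3 = 19
  Linden: 3 + 1 + 1 + 4 + 5 = 14
  Brookfield: 0 + 3 + 3 + 1 + 1 = 8
Glendale has the highest total.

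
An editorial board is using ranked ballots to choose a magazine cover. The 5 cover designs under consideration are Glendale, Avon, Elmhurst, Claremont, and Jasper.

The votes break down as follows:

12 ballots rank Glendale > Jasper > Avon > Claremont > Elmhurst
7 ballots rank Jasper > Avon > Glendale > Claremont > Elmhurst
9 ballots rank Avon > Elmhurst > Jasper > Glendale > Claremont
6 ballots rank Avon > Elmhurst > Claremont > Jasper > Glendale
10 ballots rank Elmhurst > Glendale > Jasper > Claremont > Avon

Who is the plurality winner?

First-place vote totals:
  Glendale: 12
  Avon: 15
  Elmhurst: 10
  Claremont: 0
  Jasper: 7
Avon has the most first-place votes.

Avon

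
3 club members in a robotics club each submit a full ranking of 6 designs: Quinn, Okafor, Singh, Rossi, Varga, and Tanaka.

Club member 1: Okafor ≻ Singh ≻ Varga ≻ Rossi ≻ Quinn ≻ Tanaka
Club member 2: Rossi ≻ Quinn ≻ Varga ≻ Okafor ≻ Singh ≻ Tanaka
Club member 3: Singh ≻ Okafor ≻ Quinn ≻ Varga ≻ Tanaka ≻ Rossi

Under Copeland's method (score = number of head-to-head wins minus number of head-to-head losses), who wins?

Pairwise results:
  Quinn vs Okafor: Okafor wins 2–1.
  Quinn vs Singh: Singh wins 2–1.
  Quinn vs Rossi: Rossi wins 2–1.
  Quinn vs Varga: Quinn wins 2–1.
  Quinn vs Tanaka: Quinn wins 3–0.
  Okafor vs Singh: Okafor wins 2–1.
  Okafor vs Rossi: Okafor wins 2–1.
  Okafor vs Varga: Okafor wins 2–1.
  Okafor vs Tanaka: Okafor wins 3–0.
  Singh vs Rossi: Singh wins 2–1.
  Singh vs Varga: Singh wins 2–1.
  Singh vs Tanaka: Singh wins 3–0.
  Rossi vs Varga: Varga wins 2–1.
  Rossi vs Tanaka: Rossi wins 2–1.
  Varga vs Tanaka: Varga wins 3–0.
Copeland scores (wins − losses):
  Quinn: 2 − 3 = -1
  Okafor: 5 − 0 = 5
  Singh: 4 − 1 = 3
  Rossi: 2 − 3 = -1
  Varga: 2 − 3 = -1
  Tanaka: 0 − 5 = -5
Okafor has the best Copeland score.

Okafor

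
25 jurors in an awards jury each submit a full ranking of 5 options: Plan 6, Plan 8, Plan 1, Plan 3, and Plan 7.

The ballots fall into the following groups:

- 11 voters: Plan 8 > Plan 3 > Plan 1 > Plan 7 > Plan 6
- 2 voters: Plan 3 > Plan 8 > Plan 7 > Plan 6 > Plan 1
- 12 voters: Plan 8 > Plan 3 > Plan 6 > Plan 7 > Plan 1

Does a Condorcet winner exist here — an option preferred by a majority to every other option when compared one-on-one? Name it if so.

Plan 8

Head-to-head results (25 voters total):
Plan 6 vs Plan 8: Plan 8 wins 25–0.
Plan 6 vs Plan 1: Plan 6 wins 14–11.
Plan 6 vs Plan 3: Plan 3 wins 25–0.
Plan 6 vs Plan 7: Plan 7 wins 13–12.
Plan 8 vs Plan 1: Plan 8 wins 25–0.
Plan 8 vs Plan 3: Plan 8 wins 23–2.
Plan 8 vs Plan 7: Plan 8 wins 25–0.
Plan 1 vs Plan 3: Plan 3 wins 25–0.
Plan 1 vs Plan 7: Plan 7 wins 14–11.
Plan 3 vs Plan 7: Plan 3 wins 25–0.
Plan 8 beats each rival — Plan 6 (25–0), Plan 1 (25–0), Plan 3 (23–2), Plan 7 (25–0) — so Plan 8 is the Condorcet winner.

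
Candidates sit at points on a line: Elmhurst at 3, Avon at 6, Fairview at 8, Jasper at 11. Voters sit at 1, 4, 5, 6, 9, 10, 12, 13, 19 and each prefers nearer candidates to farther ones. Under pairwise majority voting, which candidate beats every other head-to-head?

Fairview

With single-peaked preferences on a line, the Condorcet winner is the candidate closest to the median voter.
The median voter (position 9) is closest to Fairview at 8.
Check: Fairview vs Jasper — voters closer to Fairview: 5 of 9.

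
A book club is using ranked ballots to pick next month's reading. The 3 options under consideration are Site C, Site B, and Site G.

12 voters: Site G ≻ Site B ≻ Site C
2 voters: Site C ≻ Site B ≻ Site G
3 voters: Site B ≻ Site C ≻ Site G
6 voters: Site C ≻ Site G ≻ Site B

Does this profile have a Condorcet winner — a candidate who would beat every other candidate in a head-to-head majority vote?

Yes

Head-to-head results (23 voters total):
Site C vs Site B: Site B wins 15–8.
Site C vs Site G: Site G wins 12–11.
Site B vs Site G: Site G wins 18–5.
Site G beats each rival — Site C (12–11), Site B (18–5) — so Site G is the Condorcet winner.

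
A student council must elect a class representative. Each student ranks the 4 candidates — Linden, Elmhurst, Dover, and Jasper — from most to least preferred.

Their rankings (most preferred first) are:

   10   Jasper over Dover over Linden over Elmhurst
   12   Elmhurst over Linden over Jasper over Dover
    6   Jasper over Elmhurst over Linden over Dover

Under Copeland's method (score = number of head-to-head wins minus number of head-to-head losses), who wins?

Jasper

Pairwise results:
  Linden vs Elmhurst: Elmhurst wins 18–10.
  Linden vs Dover: Linden wins 18–10.
  Linden vs Jasper: Jasper wins 16–12.
  Elmhurst vs Dover: Elmhurst wins 18–10.
  Elmhurst vs Jasper: Jasper wins 16–12.
  Dover vs Jasper: Jasper wins 28–0.
Copeland scores (wins − losses):
  Linden: 1 − 2 = -1
  Elmhurst: 2 − 1 = 1
  Dover: 0 − 3 = -3
  Jasper: 3 − 0 = 3
Jasper has the best Copeland score.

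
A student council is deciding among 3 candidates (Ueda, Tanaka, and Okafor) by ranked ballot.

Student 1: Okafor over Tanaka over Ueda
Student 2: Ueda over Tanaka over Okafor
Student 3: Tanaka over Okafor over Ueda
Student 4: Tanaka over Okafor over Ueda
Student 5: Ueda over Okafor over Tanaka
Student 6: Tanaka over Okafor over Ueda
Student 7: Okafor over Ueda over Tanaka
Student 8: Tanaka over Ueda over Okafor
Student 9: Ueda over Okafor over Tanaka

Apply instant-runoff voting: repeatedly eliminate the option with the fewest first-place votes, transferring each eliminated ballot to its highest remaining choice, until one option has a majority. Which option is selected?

Round 1: Tanaka 4, Ueda 3, Okafor 2. Okafor has the fewest and is eliminated.
Round 2: Tanaka 5, Ueda 4. Tanaka has a majority.

Tanaka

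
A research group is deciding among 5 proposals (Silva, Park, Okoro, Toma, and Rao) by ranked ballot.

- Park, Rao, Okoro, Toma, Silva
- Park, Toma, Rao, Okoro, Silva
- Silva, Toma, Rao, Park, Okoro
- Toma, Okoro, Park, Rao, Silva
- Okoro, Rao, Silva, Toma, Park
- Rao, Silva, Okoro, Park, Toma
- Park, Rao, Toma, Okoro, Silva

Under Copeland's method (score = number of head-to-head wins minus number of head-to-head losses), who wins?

Park

Pairwise results:
  Silva vs Park: Park wins 4–3.
  Silva vs Okoro: Okoro wins 5–2.
  Silva vs Toma: Toma wins 4–3.
  Silva vs Rao: Rao wins 6–1.
  Park vs Okoro: Park wins 4–3.
  Park vs Toma: Park wins 4–3.
  Park vs Rao: Park wins 4–3.
  Okoro vs Toma: Toma wins 4–3.
  Okoro vs Rao: Rao wins 5–2.
  Toma vs Rao: Rao wins 4–3.
Copeland scores (wins − losses):
  Silva: 0 − 4 = -4
  Park: 4 − 0 = 4
  Okoro: 1 − 3 = -2
  Toma: 2 − 2 = 0
  Rao: 3 − 1 = 2
Park has the best Copeland score.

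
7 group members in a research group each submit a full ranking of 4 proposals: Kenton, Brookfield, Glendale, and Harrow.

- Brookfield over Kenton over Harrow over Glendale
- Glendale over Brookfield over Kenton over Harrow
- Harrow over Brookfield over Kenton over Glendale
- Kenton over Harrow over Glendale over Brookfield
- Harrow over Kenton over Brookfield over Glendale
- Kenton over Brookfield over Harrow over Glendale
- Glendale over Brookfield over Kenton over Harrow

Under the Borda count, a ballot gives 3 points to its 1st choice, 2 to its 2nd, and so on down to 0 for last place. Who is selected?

Borda scores:
  Kenton: 2 + 1 + 1 + 3 + 2 + 3 + 1 = 13
  Brookfield: 3 + 2 + 2 + 0 + 1 + 2 + 2 = 12
  Glendale: 0 + 3 + 0 + 1 + 0 + 0 + 3 = 7
  Harrow: 1 + 0 + 3 + 2 + 3 + 1 + 0 = 10
Kenton has the highest total.

Kenton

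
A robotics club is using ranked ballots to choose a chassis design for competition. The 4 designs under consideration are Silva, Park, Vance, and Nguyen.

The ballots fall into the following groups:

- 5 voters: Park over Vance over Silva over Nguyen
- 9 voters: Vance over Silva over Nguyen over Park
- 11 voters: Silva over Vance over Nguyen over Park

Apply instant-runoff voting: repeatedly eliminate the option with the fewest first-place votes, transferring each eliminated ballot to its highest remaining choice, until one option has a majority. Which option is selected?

Round 1: Silva 11, Vance 9, Park 5, Nguyen 0. Nguyen has the fewest and is eliminated.
Round 2: Silva 11, Vance 9, Park 5. Park has the fewest and is eliminated.
Round 3: Vance 14, Silva 11. Vance has a majority.

Vance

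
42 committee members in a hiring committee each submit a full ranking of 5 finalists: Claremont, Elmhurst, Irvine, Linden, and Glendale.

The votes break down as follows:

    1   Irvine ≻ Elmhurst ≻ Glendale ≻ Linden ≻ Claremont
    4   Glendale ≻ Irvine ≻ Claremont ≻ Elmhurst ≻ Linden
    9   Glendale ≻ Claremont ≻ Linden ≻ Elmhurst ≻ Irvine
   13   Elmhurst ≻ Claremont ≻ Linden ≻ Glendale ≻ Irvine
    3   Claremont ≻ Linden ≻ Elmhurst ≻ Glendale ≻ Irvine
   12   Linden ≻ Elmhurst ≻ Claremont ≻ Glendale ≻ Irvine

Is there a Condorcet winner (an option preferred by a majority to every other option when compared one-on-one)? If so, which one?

Head-to-head results (42 voters total):
Claremont vs Elmhurst: Elmhurst wins 26–16.
Claremont vs Irvine: Claremont wins 37–5.
Claremont vs Linden: Claremont wins 29–13.
Claremont vs Glendale: Claremont wins 28–14.
Elmhurst vs Irvine: Elmhurst wins 37–5.
Elmhurst vs Linden: Linden wins 24–18.
Elmhurst vs Glendale: Elmhurst wins 29–13.
Irvine vs Linden: Linden wins 37–5.
Irvine vs Glendale: Glendale wins 41–1.
Linden vs Glendale: Linden wins 28–14.
No candidate beats all others: Claremont beats Linden beats Elmhurst beats Claremont, a majority cycle.

There is no Condorcet winner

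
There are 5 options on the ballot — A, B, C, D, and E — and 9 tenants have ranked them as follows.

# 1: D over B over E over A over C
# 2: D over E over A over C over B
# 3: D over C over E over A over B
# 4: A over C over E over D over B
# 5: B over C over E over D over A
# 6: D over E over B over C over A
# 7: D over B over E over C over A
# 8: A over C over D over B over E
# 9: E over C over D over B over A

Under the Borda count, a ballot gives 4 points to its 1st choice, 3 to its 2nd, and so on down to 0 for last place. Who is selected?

D

Borda scores:
  A: 1 + 2 + 1 + 4 + 0 + 0 + 0 + 4 + 0 = 12
  B: 3 + 0 + 0 + 0 + 4 + 2 + 3 + 1 + 1 = 14
  C: 0 + 1 + 3 + 3 + 3 + 1 + 1 + 3 + 3 = 18
  D: 4 + 4 + 4 + 1 + 1 + 4 + 4 + 2 + 2 = 26
  E: 2 + 3 + 2 + 2 + 2 + 3 + 2 + 0 + 4 = 20
D has the highest total.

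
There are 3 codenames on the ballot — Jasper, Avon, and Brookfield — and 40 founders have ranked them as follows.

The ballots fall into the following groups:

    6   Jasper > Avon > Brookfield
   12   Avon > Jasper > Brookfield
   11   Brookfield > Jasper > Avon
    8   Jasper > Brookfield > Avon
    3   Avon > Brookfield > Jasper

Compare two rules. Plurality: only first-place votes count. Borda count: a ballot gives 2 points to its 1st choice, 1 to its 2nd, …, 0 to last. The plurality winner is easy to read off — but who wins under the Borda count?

Plurality first-place counts: Jasper 14, Avon 15, Brookfield 11 → Avon.
Borda totals: Jasper 51, Avon 36, Brookfield 33 → Jasper.

Jasper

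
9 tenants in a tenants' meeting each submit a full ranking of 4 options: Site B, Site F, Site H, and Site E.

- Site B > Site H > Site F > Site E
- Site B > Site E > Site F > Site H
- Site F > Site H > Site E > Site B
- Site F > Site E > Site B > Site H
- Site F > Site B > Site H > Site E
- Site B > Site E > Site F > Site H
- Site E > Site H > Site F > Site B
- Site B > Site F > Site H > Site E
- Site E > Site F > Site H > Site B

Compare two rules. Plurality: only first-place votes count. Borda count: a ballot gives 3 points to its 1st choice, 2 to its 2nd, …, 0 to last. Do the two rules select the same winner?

Plurality first-place counts: Site B 4, Site F 3, Site H 0, Site E 2 → Site B.
Borda totals: Site B 15, Site F 17, Site H 9, Site E 13 → Site F.
The two rules disagree: plurality picks Site B, Borda picks Site F.

No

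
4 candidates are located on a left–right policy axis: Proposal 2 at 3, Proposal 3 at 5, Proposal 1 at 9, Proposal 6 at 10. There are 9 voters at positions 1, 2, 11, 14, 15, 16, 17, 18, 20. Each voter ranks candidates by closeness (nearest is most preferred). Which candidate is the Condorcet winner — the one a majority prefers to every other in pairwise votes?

Proposal 6

With single-peaked preferences on a line, the Condorcet winner is the candidate closest to the median voter.
The median voter (position 15) is closest to Proposal 6 at 10.
Check: Proposal 6 vs Proposal 3 — voters closer to Proposal 6: 7 of 9.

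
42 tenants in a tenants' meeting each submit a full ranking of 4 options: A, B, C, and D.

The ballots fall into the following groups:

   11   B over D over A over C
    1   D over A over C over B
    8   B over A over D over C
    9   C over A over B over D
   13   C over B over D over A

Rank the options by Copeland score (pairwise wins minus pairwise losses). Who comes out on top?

C

Pairwise results:
  A vs B: B wins 32–10.
  A vs C: C wins 22–20.
  A vs D: D wins 25–17.
  B vs C: C wins 23–19.
  B vs D: B wins 41–1.
  C vs D: C wins 22–20.
Copeland scores (wins − losses):
  A: 0 − 3 = -3
  B: 2 − 1 = 1
  C: 3 − 0 = 3
  D: 1 − 2 = -1
C has the best Copeland score.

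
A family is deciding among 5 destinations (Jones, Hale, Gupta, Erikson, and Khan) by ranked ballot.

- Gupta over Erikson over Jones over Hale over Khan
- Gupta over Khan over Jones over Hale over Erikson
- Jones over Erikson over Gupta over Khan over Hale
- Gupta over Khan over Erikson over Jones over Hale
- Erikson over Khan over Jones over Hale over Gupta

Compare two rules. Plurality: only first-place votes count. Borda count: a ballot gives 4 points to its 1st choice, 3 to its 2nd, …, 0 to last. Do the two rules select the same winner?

Yes

Plurality first-place counts: Jones 1, Hale 0, Gupta 3, Erikson 1, Khan 0 → Gupta.
Borda totals: Jones 11, Hale 3, Gupta 14, Erikson 12, Khan 10 → Gupta.
The two rules agree on Gupta.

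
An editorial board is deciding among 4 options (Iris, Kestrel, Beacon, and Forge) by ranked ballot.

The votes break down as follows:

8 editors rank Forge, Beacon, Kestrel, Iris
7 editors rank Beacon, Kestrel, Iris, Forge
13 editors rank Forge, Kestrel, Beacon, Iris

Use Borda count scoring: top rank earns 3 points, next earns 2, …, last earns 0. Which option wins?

Borda scores:
  Iris: 8·0 + 7·1 + 13·0 = 7
  Kestrel: 8·1 + 7·2 + 13·2 = 48
  Beacon: 8·2 + 7·3 + 13·1 = 50
  Forge: 8·3 + 7·0 + 13·3 = 63
Forge has the highest total.

Forge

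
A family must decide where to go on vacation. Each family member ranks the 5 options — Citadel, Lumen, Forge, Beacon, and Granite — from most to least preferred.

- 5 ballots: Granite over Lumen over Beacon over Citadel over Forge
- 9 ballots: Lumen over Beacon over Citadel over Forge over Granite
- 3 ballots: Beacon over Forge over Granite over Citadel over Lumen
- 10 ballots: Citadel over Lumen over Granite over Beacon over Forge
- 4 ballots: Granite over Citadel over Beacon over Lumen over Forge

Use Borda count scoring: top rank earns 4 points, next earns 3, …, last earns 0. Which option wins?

Borda scores:
  Citadel: 5·1 + 9·2 + 3·1 + 10·4 + 4·3 = 78
  Lumen: 5·3 + 9·4 + 3·0 + 10·3 + 4·1 = 85
  Forge: 5·0 + 9·1 + 3·3 + 10·0 + 4·0 = 18
  Beacon: 5·2 + 9·3 + 3·4 + 10·1 + 4·2 = 67
  Granite: 5·4 + 9·0 + 3·2 + 10·2 + 4·4 = 62
Lumen has the highest total.

Lumen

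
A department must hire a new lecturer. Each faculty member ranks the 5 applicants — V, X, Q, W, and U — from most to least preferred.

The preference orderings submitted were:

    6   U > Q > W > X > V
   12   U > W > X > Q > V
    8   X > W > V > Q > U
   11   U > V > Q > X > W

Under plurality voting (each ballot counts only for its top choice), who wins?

First-place vote totals:
  V: 0
  X: 8
  Q: 0
  W: 0
  U: 29
U has the most first-place votes.

U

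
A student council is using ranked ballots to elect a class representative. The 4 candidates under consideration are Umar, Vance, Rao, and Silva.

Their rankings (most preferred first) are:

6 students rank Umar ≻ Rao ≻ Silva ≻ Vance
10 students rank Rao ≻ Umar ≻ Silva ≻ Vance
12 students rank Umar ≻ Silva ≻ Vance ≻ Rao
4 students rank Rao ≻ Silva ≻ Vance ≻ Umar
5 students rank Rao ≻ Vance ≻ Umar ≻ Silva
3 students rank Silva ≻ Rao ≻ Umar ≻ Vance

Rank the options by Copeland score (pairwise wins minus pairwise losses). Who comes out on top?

Pairwise results:
  Umar vs Vance: Umar wins 31–9.
  Umar vs Rao: Rao wins 22–18.
  Umar vs Silva: Umar wins 33–7.
  Vance vs Rao: Rao wins 28–12.
  Vance vs Silva: Silva wins 35–5.
  Rao vs Silva: Rao wins 25–15.
Copeland scores (wins − losses):
  Umar: 2 − 1 = 1
  Vance: 0 − 3 = -3
  Rao: 3 − 0 = 3
  Silva: 1 − 2 = -1
Rao has the best Copeland score.

Rao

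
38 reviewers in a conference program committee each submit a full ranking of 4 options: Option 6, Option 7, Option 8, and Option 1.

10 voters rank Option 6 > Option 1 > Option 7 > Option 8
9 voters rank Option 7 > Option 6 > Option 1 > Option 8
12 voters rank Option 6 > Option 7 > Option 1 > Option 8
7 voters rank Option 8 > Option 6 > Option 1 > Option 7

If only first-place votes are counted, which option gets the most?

First-place vote totals:
  Option 6: 22
  Option 7: 9
  Option 8: 7
  Option 1: 0
Option 6 has the most first-place votes.

Option 6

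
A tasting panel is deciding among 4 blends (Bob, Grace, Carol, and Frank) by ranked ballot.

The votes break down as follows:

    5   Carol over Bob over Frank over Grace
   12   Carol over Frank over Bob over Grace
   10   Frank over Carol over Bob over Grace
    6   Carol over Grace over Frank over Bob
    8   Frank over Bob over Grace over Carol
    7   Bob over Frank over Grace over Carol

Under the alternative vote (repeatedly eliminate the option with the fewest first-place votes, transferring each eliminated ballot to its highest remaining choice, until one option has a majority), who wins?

Frank

Round 1: Carol 23, Frank 18, Bob 7, Grace 0. Grace has the fewest and is eliminated.
Round 2: Carol 23, Frank 18, Bob 7. Bob has the fewest and is eliminated.
Round 3: Frank 25, Carol 23. Frank has a majority.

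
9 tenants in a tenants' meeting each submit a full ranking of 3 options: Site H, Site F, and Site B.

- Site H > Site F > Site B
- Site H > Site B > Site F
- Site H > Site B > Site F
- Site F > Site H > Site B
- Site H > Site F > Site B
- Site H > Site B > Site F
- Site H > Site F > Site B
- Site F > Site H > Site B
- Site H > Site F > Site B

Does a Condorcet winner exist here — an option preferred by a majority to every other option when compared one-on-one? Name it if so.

Site H

Head-to-head results (9 voters total):
Site H vs Site F: Site H wins 7–2.
Site H vs Site B: Site H wins 9–0.
Site F vs Site B: Site F wins 6–3.
Site H beats each rival — Site F (7–2), Site B (9–0) — so Site H is the Condorcet winner.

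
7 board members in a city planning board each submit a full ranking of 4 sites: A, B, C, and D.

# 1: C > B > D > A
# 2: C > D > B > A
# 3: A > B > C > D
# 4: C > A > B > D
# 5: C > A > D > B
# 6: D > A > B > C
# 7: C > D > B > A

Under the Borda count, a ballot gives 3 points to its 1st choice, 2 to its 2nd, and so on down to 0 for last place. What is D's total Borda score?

9

Borda scores:
  A: 0 + 0 + 3 + 2 + 2 + 2 + 0 = 9
  B: 2 + 1 + 2 + 1 + 0 + 1 + 1 = 8
  C: 3 + 3 + 1 + 3 + 3 + 0 + 3 = 16
  D: 1 + 2 + 0 + 0 + 1 + 3 + 2 = 9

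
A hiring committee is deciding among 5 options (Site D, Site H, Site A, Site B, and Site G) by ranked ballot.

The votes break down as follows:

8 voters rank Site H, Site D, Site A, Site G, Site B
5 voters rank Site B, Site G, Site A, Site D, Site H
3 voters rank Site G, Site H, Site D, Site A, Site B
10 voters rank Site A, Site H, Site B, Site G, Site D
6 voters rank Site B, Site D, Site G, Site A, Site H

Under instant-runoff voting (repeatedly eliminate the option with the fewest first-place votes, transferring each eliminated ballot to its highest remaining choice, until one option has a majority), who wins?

Round 1: Site B 11, Site A 10, Site H 8, Site G 3, Site D 0. Site D has the fewest and is eliminated.
Round 2: Site B 11, Site A 10, Site H 8, Site G 3. Site G has the fewest and is eliminated.
Round 3: Site H 11, Site B 11, Site A 10. Site A has the fewest and is eliminated.
Round 4: Site H 21, Site B 11. Site H has a majority.

Site H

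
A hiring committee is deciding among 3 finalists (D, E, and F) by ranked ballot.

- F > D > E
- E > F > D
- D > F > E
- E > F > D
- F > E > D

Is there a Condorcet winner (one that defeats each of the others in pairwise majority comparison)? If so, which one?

F

Head-to-head results (5 voters total):
D vs E: E wins 3–2.
D vs F: F wins 4–1.
E vs F: F wins 3–2.
F beats each rival — D (4–1), E (3–2) — so F is the Condorcet winner.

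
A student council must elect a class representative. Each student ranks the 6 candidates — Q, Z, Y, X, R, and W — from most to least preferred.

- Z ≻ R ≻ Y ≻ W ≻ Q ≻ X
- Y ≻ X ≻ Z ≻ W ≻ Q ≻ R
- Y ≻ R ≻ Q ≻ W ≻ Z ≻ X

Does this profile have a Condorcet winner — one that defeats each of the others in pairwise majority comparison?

Head-to-head results (3 voters total):
Q vs Z: Z wins 2–1.
Q vs Y: Y wins 3–0.
Q vs X: Q wins 2–1.
Q vs R: R wins 2–1.
Q vs W: W wins 2–1.
Z vs Y: Y wins 2–1.
Z vs X: Z wins 2–1.
Z vs R: Z wins 2–1.
Z vs W: Z wins 2–1.
Y vs X: Y wins 3–0.
Y vs R: Y wins 2–1.
Y vs W: Y wins 3–0.
X vs R: R wins 2–1.
X vs W: W wins 2–1.
R vs W: R wins 2–1.
Y beats each rival — Q (3–0), Z (2–1), X (3–0), R (2–1), W (3–0) — so Y is the Condorcet winner.

Yes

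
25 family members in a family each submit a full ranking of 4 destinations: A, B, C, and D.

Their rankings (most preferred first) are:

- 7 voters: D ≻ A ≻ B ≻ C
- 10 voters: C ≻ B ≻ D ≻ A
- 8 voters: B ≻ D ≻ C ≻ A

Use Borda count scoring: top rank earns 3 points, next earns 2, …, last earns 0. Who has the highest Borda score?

Borda scores:
  A: 7·2 + 10·0 + 8·0 = 14
  B: 7·1 + 10·2 + 8·3 = 51
  C: 7·0 + 10·3 + 8·1 = 38
  D: 7·3 + 10·1 + 8·2 = 47
B has the highest total.

B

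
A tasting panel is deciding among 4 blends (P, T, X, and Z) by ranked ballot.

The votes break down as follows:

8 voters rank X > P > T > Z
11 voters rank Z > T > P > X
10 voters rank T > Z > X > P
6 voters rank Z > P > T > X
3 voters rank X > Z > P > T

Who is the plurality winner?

First-place vote totals:
  P: 0
  T: 10
  X: 11
  Z: 17
Z has the most first-place votes.

Z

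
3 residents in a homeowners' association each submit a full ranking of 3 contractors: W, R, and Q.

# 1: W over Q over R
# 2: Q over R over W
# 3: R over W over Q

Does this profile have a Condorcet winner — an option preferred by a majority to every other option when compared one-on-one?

Head-to-head results (3 voters total):
W vs R: R wins 2–1.
W vs Q: W wins 2–1.
R vs Q: Q wins 2–1.
No candidate beats all others: W beats Q beats R beats W, a majority cycle.

No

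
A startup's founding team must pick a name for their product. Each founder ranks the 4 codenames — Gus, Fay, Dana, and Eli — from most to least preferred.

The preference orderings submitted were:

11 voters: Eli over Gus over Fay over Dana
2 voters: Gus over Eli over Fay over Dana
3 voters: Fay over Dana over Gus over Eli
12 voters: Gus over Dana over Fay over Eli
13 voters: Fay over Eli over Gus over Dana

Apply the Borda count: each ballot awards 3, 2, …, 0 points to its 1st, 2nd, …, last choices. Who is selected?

Gus

Borda scores:
  Gus: 11·2 + 2·3 + 3·1 + 12·3 + 13·1 = 80
  Fay: 11·1 + 2·1 + 3·3 + 12·1 + 13·3 = 73
  Dana: 11·0 + 2·0 + 3·2 + 12·2 + 13·0 = 30
  Eli: 11·3 + 2·2 + 3·0 + 12·0 + 13·2 = 63
Gus has the highest total.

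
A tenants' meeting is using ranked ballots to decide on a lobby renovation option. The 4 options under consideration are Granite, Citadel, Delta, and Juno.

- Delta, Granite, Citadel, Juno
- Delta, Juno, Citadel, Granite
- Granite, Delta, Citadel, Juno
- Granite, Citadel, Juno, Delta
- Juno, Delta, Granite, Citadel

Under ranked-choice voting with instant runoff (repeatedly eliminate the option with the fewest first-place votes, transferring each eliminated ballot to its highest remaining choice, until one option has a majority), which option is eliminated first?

Citadel

Round 1: Granite 2, Delta 2, Juno 1, Citadel 0. Citadel has the fewest and is eliminated.
Round 2: Granite 2, Delta 2, Juno 1. Juno has the fewest and is eliminated.
Round 3: Delta 3, Granite 2. Delta has a majority.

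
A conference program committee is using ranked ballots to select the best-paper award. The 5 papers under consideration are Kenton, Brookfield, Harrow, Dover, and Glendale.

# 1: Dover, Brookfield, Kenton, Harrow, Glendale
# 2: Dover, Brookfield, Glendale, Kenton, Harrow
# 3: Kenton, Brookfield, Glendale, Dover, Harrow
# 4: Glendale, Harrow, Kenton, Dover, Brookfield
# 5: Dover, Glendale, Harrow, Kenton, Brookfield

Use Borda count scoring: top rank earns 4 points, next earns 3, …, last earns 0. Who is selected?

Borda scores:
  Kenton: 2 + 1 + 4 + 2 + 1 = 10
  Brookfield: 3 + 3 + 3 + 0 + 0 = 9
  Harrow: 1 + 0 + 0 + 3 + 2 = 6
  Dover: 4 + 4 + 1 + 1 + 4 = 14
  Glendale: 0 + 2 + 2 + 4 + 3 = 11
Dover has the highest total.

Dover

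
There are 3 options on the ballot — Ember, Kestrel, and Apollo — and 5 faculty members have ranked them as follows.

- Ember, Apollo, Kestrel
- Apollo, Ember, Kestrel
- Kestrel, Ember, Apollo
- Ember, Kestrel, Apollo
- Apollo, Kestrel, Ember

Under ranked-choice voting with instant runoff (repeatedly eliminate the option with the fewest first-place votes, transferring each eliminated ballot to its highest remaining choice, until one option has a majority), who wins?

Ember

Round 1: Ember 2, Apollo 2, Kestrel 1. Kestrel has the fewest and is eliminated.
Round 2: Ember 3, Apollo 2. Ember has a majority.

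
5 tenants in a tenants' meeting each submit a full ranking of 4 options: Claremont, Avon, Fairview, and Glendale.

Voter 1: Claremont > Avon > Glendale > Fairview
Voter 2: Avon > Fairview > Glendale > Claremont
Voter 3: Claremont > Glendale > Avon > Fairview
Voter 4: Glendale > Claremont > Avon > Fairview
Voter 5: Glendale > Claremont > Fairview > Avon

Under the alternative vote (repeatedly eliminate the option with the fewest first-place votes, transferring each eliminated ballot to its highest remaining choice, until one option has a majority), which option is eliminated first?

Round 1: Claremont 2, Glendale 2, Avon 1, Fairview 0. Fairview has the fewest and is eliminated.
Round 2: Claremont 2, Glendale 2, Avon 1. Avon has the fewest and is eliminated.
Round 3: Glendale 3, Claremont 2. Glendale has a majority.

Fairview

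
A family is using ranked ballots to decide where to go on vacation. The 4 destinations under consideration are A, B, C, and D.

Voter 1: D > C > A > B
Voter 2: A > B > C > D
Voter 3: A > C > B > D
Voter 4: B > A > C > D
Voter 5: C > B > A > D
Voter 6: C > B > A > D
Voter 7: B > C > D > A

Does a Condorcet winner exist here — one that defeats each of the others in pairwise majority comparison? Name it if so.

C

Head-to-head results (7 voters total):
A vs B: B wins 4–3.
A vs C: C wins 4–3.
A vs D: A wins 5–2.
B vs C: C wins 4–3.
B vs D: B wins 6–1.
C vs D: C wins 6–1.
C beats each rival — A (4–3), B (4–3), D (6–1) — so C is the Condorcet winner.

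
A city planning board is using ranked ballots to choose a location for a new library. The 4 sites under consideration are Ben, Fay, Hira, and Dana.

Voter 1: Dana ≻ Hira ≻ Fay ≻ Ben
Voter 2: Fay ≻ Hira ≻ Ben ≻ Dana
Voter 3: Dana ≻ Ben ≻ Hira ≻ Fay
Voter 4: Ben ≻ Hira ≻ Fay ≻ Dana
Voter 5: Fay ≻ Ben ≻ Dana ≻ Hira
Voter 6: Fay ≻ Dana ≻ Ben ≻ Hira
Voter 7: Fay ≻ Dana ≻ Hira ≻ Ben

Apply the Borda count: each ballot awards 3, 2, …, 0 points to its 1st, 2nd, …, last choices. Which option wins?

Fay

Borda scores:
  Ben: 0 + 1 + 2 + 3 + 2 + 1 + 0 = 9
  Fay: 1 + 3 + 0 + 1 + 3 + 3 + 3 = 14
  Hira: 2 + 2 + 1 + 2 + 0 + 0 + 1 = 8
  Dana: 3 + 0 + 3 + 0 + 1 + 2 + 2 = 11
Fay has the highest total.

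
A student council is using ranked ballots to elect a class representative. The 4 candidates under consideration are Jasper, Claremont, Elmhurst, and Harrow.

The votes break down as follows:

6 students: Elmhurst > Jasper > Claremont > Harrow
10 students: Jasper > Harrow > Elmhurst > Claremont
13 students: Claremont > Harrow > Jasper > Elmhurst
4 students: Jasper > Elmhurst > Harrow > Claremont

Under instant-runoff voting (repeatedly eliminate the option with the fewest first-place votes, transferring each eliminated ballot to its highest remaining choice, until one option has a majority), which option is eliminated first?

Harrow

Round 1: Jasper 14, Claremont 13, Elmhurst 6, Harrow 0. Harrow has the fewest and is eliminated.
Round 2: Jasper 14, Claremont 13, Elmhurst 6. Elmhurst has the fewest and is eliminated.
Round 3: Jasper 20, Claremont 13. Jasper has a majority.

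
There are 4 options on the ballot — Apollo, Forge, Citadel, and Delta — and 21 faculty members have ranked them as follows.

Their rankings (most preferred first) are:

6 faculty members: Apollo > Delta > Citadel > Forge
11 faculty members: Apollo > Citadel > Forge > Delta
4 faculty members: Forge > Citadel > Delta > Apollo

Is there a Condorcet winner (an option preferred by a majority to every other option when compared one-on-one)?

Yes

Head-to-head results (21 voters total):
Apollo vs Forge: Apollo wins 17–4.
Apollo vs Citadel: Apollo wins 17–4.
Apollo vs Delta: Apollo wins 17–4.
Forge vs Citadel: Citadel wins 17–4.
Forge vs Delta: Forge wins 15–6.
Citadel vs Delta: Citadel wins 15–6.
Apollo beats each rival — Forge (17–4), Citadel (17–4), Delta (17–4) — so Apollo is the Condorcet winner.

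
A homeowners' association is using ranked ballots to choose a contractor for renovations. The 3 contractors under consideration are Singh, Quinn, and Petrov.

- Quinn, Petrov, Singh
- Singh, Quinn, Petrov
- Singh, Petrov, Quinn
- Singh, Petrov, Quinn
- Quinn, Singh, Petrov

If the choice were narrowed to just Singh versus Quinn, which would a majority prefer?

Singh

Ballots ranking Singh above Quinn: 3.
Ballots ranking Quinn above Singh: 2.
Singh wins the head-to-head, 3–2.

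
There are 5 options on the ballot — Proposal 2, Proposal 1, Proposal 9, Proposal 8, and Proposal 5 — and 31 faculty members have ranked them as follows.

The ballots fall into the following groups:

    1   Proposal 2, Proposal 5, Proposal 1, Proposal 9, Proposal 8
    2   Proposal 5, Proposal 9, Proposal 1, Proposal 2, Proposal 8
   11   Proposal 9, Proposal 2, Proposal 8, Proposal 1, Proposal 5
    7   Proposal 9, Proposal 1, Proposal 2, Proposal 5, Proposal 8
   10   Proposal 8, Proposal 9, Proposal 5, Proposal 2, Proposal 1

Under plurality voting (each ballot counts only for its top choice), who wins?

First-place vote totals:
  Proposal 2: 1
  Proposal 1: 0
  Proposal 9: 18
  Proposal 8: 10
  Proposal 5: 2
Proposal 9 has the most first-place votes.

Proposal 9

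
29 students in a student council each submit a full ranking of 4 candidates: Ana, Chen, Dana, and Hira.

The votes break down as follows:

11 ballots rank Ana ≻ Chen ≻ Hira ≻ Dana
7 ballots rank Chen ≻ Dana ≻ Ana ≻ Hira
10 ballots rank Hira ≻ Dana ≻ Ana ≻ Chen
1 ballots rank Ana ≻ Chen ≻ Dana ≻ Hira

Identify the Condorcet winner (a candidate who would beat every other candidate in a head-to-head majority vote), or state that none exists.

No Condorcet winner

Head-to-head results (29 voters total):
Ana vs Chen: Ana wins 22–7.
Ana vs Dana: Dana wins 17–12.
Ana vs Hira: Ana wins 19–10.
Chen vs Dana: Chen wins 19–10.
Chen vs Hira: Chen wins 19–10.
Dana vs Hira: Hira wins 21–8.
No candidate beats all others: Ana beats Chen beats Dana beats Ana, a majority cycle.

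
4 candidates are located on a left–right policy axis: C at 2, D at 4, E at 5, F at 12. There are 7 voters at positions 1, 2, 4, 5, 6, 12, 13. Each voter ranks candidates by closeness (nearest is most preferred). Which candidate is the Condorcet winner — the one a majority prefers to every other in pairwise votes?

With single-peaked preferences on a line, the Condorcet winner is the candidate closest to the median voter.
The median voter (position 5) is closest to E at 5.
Check: E vs F — voters closer to E: 5 of 7.

E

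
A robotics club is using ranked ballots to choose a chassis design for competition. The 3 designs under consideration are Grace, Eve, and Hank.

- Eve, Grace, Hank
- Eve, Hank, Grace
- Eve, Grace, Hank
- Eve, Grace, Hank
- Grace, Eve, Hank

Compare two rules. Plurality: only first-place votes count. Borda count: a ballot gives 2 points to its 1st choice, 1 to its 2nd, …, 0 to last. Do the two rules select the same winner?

Plurality first-place counts: Grace 1, Eve 4, Hank 0 → Eve.
Borda totals: Grace 5, Eve 9, Hank 1 → Eve.
The two rules agree on Eve.

Yes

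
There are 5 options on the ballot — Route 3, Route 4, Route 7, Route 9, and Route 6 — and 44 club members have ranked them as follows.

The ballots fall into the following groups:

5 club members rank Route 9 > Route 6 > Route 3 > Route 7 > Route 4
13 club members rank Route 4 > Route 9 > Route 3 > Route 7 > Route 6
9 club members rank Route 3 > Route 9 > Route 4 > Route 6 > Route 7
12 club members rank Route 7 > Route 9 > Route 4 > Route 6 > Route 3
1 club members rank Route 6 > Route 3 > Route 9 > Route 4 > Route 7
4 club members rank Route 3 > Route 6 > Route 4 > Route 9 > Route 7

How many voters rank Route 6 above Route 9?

5

Ballots ranking Route 6 above Route 9: 1+4 = 5.
Ballots ranking Route 9 above Route 6: 5+13+9+12 = 39.
So 5 of 44 voters prefer Route 6 to Route 9.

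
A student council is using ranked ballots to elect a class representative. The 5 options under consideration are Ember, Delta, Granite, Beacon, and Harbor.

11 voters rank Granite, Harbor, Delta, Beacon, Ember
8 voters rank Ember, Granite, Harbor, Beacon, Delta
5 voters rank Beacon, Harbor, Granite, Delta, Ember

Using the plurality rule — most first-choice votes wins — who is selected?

First-place vote totals:
  Ember: 8
  Delta: 0
  Granite: 11
  Beacon: 5
  Harbor: 0
Granite has the most first-place votes.

Granite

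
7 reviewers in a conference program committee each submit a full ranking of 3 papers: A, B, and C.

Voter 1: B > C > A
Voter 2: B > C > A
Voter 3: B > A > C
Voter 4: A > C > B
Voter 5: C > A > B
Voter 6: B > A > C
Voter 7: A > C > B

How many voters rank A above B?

3

Ballots ranking A above B: 3.
Ballots ranking B above A: 4.
So 3 of 7 voters prefer A to B.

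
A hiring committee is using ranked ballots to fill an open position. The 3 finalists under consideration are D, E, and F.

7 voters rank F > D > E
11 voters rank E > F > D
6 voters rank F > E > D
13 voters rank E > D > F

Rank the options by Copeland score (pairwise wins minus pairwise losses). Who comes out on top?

E

Pairwise results:
  D vs E: E wins 30–7.
  D vs F: F wins 24–13.
  E vs F: E wins 24–13.
Copeland scores (wins − losses):
  D: 0 − 2 = -2
  E: 2 − 0 = 2
  F: 1 − 1 = 0
E has the best Copeland score.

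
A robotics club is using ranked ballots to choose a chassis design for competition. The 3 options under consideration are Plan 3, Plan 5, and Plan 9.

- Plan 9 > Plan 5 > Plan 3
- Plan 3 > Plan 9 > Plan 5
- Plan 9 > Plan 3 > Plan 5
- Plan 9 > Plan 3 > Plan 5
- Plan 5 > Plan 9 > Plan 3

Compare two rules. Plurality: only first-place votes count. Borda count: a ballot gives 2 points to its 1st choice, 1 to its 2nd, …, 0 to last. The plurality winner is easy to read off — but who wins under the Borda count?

Plurality first-place counts: Plan 3 1, Plan 5 1, Plan 9 3 → Plan 9.
Borda totals: Plan 3 4, Plan 5 3, Plan 9 8 → Plan 9.

Plan 9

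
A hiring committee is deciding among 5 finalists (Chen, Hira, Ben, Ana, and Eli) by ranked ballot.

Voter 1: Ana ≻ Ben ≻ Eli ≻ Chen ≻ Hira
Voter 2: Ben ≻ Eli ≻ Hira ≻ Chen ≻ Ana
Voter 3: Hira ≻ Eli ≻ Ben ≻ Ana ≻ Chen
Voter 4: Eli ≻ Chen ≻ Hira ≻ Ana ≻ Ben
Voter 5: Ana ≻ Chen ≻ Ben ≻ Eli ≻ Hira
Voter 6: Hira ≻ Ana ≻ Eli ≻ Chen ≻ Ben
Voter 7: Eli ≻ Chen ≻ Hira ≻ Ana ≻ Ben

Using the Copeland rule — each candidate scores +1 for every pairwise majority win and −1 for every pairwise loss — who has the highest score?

Pairwise results:
  Chen vs Hira: Chen wins 4–3.
  Chen vs Ben: Chen wins 4–3.
  Chen vs Ana: Ana wins 4–3.
  Chen vs Eli: Eli wins 6–1.
  Hira vs Ben: Hira wins 4–3.
  Hira vs Ana: Hira wins 5–2.
  Hira vs Eli: Eli wins 5–2.
  Ben vs Ana: Ana wins 5–2.
  Ben vs Eli: Eli wins 4–3.
  Ana vs Eli: Eli wins 4–3.
Copeland scores (wins − losses):
  Chen: 2 − 2 = 0
  Hira: 2 − 2 = 0
  Ben: 0 − 4 = -4
  Ana: 2 − 2 = 0
  Eli: 4 − 0 = 4
Eli has the best Copeland score.

Eli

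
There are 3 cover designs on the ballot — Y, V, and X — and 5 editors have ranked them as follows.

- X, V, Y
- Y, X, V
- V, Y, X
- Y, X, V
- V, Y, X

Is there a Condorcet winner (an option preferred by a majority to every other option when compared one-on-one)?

Head-to-head results (5 voters total):
Y vs V: V wins 3–2.
Y vs X: Y wins 4–1.
V vs X: X wins 3–2.
No candidate beats all others: Y beats X beats V beats Y, a majority cycle.

No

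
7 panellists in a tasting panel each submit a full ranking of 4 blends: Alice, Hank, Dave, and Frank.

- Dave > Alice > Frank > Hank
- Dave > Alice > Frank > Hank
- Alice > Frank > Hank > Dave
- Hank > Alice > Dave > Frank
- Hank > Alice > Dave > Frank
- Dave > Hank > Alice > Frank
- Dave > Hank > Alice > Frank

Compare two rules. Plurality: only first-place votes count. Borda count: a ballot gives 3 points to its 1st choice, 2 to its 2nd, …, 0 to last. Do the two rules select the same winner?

Yes

Plurality first-place counts: Alice 1, Hank 2, Dave 4, Frank 0 → Dave.
Borda totals: Alice 13, Hank 11, Dave 14, Frank 4 → Dave.
The two rules agree on Dave.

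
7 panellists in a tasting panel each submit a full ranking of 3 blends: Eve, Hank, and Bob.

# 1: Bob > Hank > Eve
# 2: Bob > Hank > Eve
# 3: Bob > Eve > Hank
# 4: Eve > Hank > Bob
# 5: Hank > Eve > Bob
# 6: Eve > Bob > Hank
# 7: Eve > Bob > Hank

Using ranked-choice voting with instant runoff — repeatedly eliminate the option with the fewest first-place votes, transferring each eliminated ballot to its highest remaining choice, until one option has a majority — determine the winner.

Round 1: Eve 3, Bob 3, Hank 1. Hank has the fewest and is eliminated.
Round 2: Eve 4, Bob 3. Eve has a majority.

Eve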